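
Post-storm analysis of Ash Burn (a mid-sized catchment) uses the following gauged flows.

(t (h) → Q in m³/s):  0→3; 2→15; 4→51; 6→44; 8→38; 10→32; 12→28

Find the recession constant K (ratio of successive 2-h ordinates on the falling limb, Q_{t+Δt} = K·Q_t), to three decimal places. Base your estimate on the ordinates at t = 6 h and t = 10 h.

K ≈ 0.853

Using the recession-limb readings at t = 6 h and t = 10 h: Q falls from 44 to 32 m³/s over 2 intervals.
K = (Q₂/Q₁)^(1/2) = (32/44)^(1/2) = 0.853.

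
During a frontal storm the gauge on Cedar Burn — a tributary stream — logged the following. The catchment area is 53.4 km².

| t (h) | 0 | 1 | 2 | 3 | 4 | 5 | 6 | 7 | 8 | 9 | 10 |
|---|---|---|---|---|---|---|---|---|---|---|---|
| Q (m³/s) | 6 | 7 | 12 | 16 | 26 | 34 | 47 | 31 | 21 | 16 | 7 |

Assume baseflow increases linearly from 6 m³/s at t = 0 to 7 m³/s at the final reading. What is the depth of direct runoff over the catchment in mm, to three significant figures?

d ≈ 10.2 mm

Direct runoff: 0.00, 0.90, 5.80, 9.70, 19.60, 27.50, 40.40, 24.30, 14.20, 9.10, 0.00 m³/s; ΣQ_DR = 151.5 m³/s.
V = ΣQ_DR · Δt = 151.5 × 3600 s = 5.454 × 10^5 m³.
Over A = 53.4 km², depth = V / A = 10.2 mm.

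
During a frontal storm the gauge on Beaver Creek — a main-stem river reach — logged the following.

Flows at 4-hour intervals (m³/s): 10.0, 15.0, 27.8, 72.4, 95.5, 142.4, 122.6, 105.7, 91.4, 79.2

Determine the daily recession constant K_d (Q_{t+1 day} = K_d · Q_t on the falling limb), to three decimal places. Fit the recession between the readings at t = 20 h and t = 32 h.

K_d ≈ 0.412

Between t = 20 h and t = 32 h the flow falls from 142.4 to 91.4 m³/s over 3×4 h = 12 h.
Per-interval ratio K = (91.4/142.4)^(1/3) = 0.8626; K_d = K^(24/4) = 0.412.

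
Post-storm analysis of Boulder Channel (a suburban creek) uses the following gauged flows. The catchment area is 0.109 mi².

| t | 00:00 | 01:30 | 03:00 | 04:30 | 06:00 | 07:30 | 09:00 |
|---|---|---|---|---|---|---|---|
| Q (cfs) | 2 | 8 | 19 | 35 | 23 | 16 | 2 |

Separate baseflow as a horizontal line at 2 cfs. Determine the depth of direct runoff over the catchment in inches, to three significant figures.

d ≈ 1.94 in

Direct runoff: 0.0, 6.0, 17.0, 33.0, 21.0, 14.0, 0.0 cfs; ΣQ_DR = 91.00 cfs.
V = ΣQ_DR · Δt = 91.00 × 5400 s = 4.914 × 10^5 ft³.
Over A = 0.109 mi², depth = V / A = 1.94 in.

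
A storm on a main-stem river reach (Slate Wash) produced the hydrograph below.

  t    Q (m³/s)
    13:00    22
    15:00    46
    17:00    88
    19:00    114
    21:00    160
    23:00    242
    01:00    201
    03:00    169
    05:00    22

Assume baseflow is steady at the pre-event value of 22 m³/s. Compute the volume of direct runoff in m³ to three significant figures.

Direct-runoff ordinates (Q − Q_b): 0.0, 24.0, 66.0, 92.0, 138.0, 220.0, 179.0, 147.0, 0.0 m³/s.
ΣQ_DR = 866.0 m³/s.
With Δt = 2 h = 7200 s, V = ΣQ_DR · Δt = 866.0 × 7200 = 6.24 × 10^6 m³.

V ≈ 6.24 × 10^6 m³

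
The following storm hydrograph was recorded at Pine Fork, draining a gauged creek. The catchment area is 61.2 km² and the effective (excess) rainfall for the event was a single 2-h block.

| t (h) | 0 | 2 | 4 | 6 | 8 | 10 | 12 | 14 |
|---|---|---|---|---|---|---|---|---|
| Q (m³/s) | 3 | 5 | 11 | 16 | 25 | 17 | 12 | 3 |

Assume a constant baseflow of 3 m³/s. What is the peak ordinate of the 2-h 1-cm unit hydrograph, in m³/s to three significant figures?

Direct runoff: 0.0, 2.0, 8.0, 13.0, 22.0, 14.0, 9.0, 0.0 m³/s; ΣQ_DR = 68.00 m³/s, peak = 22.0 m³/s.
Runoff depth d = ΣQ_DR·Δt / A = 68.00 × 7200 / (61.2 km²) = 8.000 mm.
The 1-cm UH is the DRH scaled by (10 mm)/d, so U_p = 22.0 × 10/8.000 = 27.5 m³/s.

U_p ≈ 27.5 m³/s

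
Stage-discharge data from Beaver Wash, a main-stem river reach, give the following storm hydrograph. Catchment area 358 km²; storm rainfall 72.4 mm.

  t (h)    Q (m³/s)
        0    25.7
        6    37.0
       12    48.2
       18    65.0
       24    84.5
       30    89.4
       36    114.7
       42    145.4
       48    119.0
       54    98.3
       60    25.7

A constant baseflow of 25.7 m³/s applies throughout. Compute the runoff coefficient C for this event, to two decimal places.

C ≈ 0.48

ΣQ_DR = 570.2 m³/s; V = ΣQ_DR·Δt = 1.232 × 10^7 m³.
Runoff depth d = V / A = 34.40 mm.
C = d / P = 34.40 / 72.4 = 0.48.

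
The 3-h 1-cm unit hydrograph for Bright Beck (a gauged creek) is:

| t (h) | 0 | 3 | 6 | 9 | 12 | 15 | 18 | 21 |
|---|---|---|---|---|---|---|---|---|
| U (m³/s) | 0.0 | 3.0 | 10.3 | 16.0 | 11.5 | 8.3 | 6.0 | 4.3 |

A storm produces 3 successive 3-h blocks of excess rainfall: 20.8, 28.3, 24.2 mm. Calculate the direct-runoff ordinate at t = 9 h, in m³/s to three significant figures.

By discrete convolution, Q_j = Σ (P_i / 10 mm) · U_{j−i}.
At t = 9 h (j=3): Q = (20.8/10)·16.0 + (28.3/10)·10.3 + (24.2/10)·3.0 = 69.7 m³/s.

Q ≈ 69.7 m³/s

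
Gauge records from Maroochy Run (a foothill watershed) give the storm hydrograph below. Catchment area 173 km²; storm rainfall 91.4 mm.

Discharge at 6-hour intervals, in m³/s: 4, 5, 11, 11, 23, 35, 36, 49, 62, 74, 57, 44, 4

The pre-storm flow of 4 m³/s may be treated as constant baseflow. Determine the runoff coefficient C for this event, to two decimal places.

C ≈ 0.50

ΣQ_DR = 363.0 m³/s; V = ΣQ_DR·Δt = 7.841 × 10^6 m³.
Runoff depth d = V / A = 45.32 mm.
C = d / P = 45.32 / 91.4 = 0.50.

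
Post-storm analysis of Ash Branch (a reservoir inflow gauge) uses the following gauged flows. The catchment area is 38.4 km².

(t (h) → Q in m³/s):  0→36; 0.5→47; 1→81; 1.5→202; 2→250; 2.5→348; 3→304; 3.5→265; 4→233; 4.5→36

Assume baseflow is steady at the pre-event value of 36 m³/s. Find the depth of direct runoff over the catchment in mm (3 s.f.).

d ≈ 67.6 mm

Direct runoff: 0.0, 11.0, 45.0, 166.0, 214.0, 312.0, 268.0, 229.0, 197.0, 0.0 m³/s; ΣQ_DR = 1442 m³/s.
V = ΣQ_DR · Δt = 1442 × 1800 s = 2.596 × 10^6 m³.
Over A = 38.4 km², depth = V / A = 67.6 mm.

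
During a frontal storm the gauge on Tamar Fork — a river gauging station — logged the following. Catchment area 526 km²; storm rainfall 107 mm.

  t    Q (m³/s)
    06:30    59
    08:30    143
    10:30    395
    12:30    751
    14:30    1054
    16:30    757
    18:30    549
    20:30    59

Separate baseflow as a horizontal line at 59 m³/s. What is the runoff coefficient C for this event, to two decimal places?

ΣQ_DR = 3295 m³/s; V = ΣQ_DR·Δt = 2.372 × 10^7 m³.
Runoff depth d = V / A = 45.10 mm.
C = d / P = 45.10 / 107 = 0.42.

C ≈ 0.42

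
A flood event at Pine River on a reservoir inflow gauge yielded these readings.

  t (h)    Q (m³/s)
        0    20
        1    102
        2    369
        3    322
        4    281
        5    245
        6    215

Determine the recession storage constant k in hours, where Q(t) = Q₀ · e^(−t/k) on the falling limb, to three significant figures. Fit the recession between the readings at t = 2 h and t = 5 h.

k ≈ 7.33 h

On the falling limb, Q drops from 369 to 245 m³/s between t = 2 h and t = 5 h (Δt = 3 h).
k = −Δt / ln(Q₂/Q₁) = −3 / ln(245/369) = 7.33 h.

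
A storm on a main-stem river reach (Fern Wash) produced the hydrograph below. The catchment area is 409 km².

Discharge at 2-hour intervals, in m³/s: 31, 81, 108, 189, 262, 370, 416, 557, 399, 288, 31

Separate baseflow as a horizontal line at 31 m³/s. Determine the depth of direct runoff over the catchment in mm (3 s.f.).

Direct runoff: 0.0, 50.0, 77.0, 158.0, 231.0, 339.0, 385.0, 526.0, 368.0, 257.0, 0.0 m³/s; ΣQ_DR = 2391 m³/s.
V = ΣQ_DR · Δt = 2391 × 7200 s = 1.722 × 10^7 m³.
Over A = 409 km², depth = V / A = 42.1 mm.

d ≈ 42.1 mm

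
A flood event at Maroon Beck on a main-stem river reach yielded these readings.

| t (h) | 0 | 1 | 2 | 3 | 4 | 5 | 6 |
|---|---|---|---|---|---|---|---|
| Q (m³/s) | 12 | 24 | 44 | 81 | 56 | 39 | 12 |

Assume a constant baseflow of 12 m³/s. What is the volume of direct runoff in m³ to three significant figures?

V ≈ 6.62 × 10^5 m³

Direct-runoff ordinates (Q − Q_b): 0.0, 12.0, 32.0, 69.0, 44.0, 27.0, 0.0 m³/s.
ΣQ_DR = 184.0 m³/s.
With Δt = 1 h = 3600 s, V = ΣQ_DR · Δt = 184.0 × 3600 = 6.62 × 10^5 m³.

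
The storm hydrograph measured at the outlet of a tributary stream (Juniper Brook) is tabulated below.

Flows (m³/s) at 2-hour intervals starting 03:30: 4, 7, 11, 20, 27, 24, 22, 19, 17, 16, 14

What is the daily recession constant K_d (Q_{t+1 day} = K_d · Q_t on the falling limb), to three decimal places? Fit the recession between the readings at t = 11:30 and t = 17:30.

K_d ≈ 0.245

Between t = 11:30 and t = 17:30 the flow falls from 27 to 19 m³/s over 3×2 h = 6 h.
Per-interval ratio K = (19/27)^(1/3) = 0.8895; K_d = K^(24/2) = 0.245.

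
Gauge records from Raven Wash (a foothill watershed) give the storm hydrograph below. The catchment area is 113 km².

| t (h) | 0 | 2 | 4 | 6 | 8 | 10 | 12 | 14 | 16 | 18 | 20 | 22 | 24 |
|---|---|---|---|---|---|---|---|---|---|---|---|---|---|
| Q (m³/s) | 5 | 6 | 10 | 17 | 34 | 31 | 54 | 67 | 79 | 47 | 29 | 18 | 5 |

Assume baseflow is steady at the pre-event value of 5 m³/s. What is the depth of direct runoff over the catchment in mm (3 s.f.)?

d ≈ 21.5 mm

Direct runoff: 0.0, 1.0, 5.0, 12.0, 29.0, 26.0, 49.0, 62.0, 74.0, 42.0, 24.0, 13.0, 0.0 m³/s; ΣQ_DR = 337.0 m³/s.
V = ΣQ_DR · Δt = 337.0 × 7200 s = 2.426 × 10^6 m³.
Over A = 113 km², depth = V / A = 21.5 mm.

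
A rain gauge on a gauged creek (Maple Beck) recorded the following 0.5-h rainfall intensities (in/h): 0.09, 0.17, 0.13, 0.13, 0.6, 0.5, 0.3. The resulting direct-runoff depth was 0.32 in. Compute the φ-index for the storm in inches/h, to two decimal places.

Only the 3 blocks with intensity above φ contribute runoff: 0.6, 0.5, 0.3 in/h.
Σ(I−φ)·Δt = d  ⇒  (0.6+0.5+0.3 − 3φ)·0.5 = 0.32
φ = (1.400 − 0.32/0.5) / 3 = 0.25 in/h.

φ ≈ 0.25 in/h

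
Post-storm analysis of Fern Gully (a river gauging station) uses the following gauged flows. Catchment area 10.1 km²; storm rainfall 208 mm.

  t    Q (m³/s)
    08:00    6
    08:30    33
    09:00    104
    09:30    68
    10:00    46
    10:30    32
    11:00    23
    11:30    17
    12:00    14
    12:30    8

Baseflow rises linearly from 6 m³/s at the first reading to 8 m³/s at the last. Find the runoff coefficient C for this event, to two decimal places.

C ≈ 0.24

ΣQ_DR = 281.0 m³/s; V = ΣQ_DR·Δt = 5.058 × 10^5 m³.
Runoff depth d = V / A = 50.08 mm.
C = d / P = 50.08 / 208 = 0.24.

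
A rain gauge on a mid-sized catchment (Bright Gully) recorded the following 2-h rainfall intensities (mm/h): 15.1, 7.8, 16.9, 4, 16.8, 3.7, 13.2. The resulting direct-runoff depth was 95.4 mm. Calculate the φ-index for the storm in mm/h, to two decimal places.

Only the 5 blocks with intensity above φ contribute runoff: 15.1, 7.8, 16.9, 16.8, 13.2 mm/h.
Σ(I−φ)·Δt = d  ⇒  (15.1+7.8+16.9+16.8+13.2 − 5φ)·2 = 95.4
φ = (69.80 − 95.4/2) / 5 = 4.42 mm/h.

φ ≈ 4.42 mm/h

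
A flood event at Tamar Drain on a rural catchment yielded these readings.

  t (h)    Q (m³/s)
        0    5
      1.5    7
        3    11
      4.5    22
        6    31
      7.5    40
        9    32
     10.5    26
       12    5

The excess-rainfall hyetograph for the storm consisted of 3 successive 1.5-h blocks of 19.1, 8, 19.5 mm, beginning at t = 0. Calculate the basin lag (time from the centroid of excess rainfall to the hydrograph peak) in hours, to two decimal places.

t_L ≈ 5.24 h

Centroid of excess rainfall: t_c = Σ P_i·t̄_i / ΣP_i = 2.2629 h (block centres at 0.75, 2.25, 3.75 h).
Hydrograph peak occurs at t = 7.5 h, so basin lag t_L = 7.5 − 2.2629 = 5.24 h.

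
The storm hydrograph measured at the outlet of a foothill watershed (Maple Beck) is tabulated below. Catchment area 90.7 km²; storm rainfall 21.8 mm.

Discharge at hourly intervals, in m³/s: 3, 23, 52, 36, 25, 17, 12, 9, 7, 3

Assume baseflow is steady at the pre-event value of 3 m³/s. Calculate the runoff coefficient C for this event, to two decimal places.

C ≈ 0.29

ΣQ_DR = 157.0 m³/s; V = ΣQ_DR·Δt = 5.652 × 10^5 m³.
Runoff depth d = V / A = 6.232 mm.
C = d / P = 6.232 / 21.8 = 0.29.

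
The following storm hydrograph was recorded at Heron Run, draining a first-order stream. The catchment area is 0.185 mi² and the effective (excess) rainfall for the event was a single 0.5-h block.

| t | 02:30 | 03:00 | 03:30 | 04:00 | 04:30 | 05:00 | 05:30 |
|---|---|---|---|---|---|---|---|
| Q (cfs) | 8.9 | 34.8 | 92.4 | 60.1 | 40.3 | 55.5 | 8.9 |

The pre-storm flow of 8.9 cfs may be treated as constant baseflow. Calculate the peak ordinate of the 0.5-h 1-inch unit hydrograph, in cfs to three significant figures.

U_p ≈ 83.6 cfs

Direct runoff: 0.0, 25.9, 83.5, 51.2, 31.4, 46.6, 0.0 cfs; ΣQ_DR = 238.6 cfs, peak = 83.5 cfs.
Runoff depth d = ΣQ_DR·Δt / A = 238.6 × 1800 / (0.185 mi²) = 0.9993 in.
The 1-inch UH is the DRH scaled by (1 in)/d, so U_p = 83.5 × 1/0.9993 = 83.6 cfs.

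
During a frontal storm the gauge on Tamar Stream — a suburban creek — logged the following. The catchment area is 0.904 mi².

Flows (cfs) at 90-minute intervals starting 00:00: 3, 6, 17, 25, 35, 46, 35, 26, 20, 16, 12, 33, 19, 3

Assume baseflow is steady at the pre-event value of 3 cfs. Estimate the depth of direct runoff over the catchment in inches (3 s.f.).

d ≈ 0.653 in

Direct runoff: 0.0, 3.0, 14.0, 22.0, 32.0, 43.0, 32.0, 23.0, 17.0, 13.0, 9.0, 30.0, 16.0, 0.0 cfs; ΣQ_DR = 254.0 cfs.
V = ΣQ_DR · Δt = 254.0 × 5400 s = 1.372 × 10^6 ft³.
Over A = 0.904 mi², depth = V / A = 0.653 in.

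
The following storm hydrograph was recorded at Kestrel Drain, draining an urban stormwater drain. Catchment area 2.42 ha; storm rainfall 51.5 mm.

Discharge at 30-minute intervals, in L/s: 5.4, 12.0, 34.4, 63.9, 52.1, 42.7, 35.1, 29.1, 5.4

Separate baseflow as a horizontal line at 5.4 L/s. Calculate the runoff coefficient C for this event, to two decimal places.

C ≈ 0.33

ΣQ_DR = 231.5 L/s; V = ΣQ_DR·Δt = 4.167 × 10^5 L.
Runoff depth d = V / A = 17.22 mm.
C = d / P = 17.22 / 51.5 = 0.33.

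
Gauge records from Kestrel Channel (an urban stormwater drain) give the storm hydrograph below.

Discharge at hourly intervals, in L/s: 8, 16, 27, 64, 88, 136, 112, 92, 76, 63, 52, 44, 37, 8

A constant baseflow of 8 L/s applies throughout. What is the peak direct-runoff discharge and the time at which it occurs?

Subtracting baseflow gives direct-runoff ordinates: 0.0, 8.0, 19.0, 56.0, 80.0, 128.0, 104.0, 84.0, 68.0, 55.0, 44.0, 36.0, 29.0, 0.0 L/s.
The maximum is 128.0 L/s, occurring at the reading for t = 5 h.

Q_p = 128.0 L/s at t = 5 h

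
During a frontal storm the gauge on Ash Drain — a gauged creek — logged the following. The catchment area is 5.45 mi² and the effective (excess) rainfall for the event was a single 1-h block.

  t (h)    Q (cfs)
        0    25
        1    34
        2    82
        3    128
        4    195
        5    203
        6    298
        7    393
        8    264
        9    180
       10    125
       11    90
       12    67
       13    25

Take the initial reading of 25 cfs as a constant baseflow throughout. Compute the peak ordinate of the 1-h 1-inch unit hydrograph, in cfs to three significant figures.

Direct runoff: 0.0, 9.0, 57.0, 103.0, 170.0, 178.0, 273.0, 368.0, 239.0, 155.0, 100.0, 65.0, 42.0, 0.0 cfs; ΣQ_DR = 1759 cfs, peak = 368.0 cfs.
Runoff depth d = ΣQ_DR·Δt / A = 1759 × 3600 / (5.45 mi²) = 0.5001 in.
The 1-inch UH is the DRH scaled by (1 in)/d, so U_p = 368.0 × 1/0.5001 = 736 cfs.

U_p ≈ 736 cfs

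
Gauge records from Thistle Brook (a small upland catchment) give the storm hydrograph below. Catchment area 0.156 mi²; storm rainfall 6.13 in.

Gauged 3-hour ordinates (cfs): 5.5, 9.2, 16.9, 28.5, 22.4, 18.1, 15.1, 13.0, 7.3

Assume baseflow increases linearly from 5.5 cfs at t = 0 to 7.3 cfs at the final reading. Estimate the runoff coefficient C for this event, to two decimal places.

ΣQ_DR = 78.40 cfs; V = ΣQ_DR·Δt = 8.467 × 10^5 ft³.
Runoff depth d = V / A = 2.336 in.
C = d / P = 2.336 / 6.13 = 0.38.

C ≈ 0.38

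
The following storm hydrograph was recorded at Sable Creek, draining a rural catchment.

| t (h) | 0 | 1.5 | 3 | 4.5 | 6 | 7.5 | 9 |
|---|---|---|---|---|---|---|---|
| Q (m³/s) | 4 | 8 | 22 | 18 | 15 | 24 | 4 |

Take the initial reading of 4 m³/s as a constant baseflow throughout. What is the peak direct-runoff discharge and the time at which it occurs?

Q_p = 20.0 m³/s at t = 7.5 h

Subtracting baseflow gives direct-runoff ordinates: 0.0, 4.0, 18.0, 14.0, 11.0, 20.0, 0.0 m³/s.
The maximum is 20.0 m³/s, occurring at the reading for t = 7.5 h.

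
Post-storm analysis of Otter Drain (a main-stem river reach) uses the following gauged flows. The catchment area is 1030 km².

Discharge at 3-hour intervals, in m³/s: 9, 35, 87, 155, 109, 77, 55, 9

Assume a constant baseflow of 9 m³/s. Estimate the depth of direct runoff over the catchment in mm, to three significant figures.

Direct runoff: 0.0, 26.0, 78.0, 146.0, 100.0, 68.0, 46.0, 0.0 m³/s; ΣQ_DR = 464.0 m³/s.
V = ΣQ_DR · Δt = 464.0 × 10800 s = 5.011 × 10^6 m³.
Over A = 1030 km², depth = V / A = 4.87 mm.

d ≈ 4.87 mm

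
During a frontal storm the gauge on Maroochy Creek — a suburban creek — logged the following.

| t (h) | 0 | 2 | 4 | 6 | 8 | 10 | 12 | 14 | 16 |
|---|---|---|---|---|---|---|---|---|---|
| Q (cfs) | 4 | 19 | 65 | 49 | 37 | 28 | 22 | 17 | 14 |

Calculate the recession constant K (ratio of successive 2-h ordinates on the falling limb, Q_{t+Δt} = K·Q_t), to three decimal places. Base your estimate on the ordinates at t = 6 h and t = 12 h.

Using the recession-limb readings at t = 6 h and t = 12 h: Q falls from 49 to 22 cfs over 3 intervals.
K = (Q₂/Q₁)^(1/3) = (22/49)^(1/3) = 0.766.

K ≈ 0.766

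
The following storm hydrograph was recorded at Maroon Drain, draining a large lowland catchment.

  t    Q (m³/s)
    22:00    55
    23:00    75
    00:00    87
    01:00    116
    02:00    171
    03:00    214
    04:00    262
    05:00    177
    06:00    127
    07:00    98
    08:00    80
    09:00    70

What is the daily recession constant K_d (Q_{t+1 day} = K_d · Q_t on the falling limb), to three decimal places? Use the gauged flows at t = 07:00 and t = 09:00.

Between t = 07:00 and t = 09:00 the flow falls from 98 to 70 m³/s over 2×1 h = 2 h.
Per-interval ratio K = (70/98)^(1/2) = 0.8452; K_d = K^(24/1) = 0.018.

K_d ≈ 0.018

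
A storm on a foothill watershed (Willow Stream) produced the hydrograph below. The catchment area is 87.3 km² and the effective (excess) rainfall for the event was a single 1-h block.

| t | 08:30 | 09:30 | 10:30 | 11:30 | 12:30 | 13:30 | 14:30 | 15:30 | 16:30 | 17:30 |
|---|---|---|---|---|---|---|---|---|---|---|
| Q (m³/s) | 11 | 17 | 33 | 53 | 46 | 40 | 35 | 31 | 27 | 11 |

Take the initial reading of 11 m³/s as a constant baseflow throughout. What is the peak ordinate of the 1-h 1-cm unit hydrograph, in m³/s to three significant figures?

Direct runoff: 0.0, 6.0, 22.0, 42.0, 35.0, 29.0, 24.0, 20.0, 16.0, 0.0 m³/s; ΣQ_DR = 194.0 m³/s, peak = 42.0 m³/s.
Runoff depth d = ΣQ_DR·Δt / A = 194.0 × 3600 / (87.3 km²) = 8.000 mm.
The 1-cm UH is the DRH scaled by (10 mm)/d, so U_p = 42.0 × 10/8.000 = 52.5 m³/s.

U_p ≈ 52.5 m³/s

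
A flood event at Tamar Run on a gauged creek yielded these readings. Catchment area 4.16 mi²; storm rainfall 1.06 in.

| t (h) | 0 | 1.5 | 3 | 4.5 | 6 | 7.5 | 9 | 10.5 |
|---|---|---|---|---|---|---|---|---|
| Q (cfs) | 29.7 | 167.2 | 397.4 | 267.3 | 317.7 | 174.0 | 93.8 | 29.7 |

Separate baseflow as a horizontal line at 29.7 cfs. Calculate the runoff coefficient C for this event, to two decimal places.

C ≈ 0.65

ΣQ_DR = 1239 cfs; V = ΣQ_DR·Δt = 6.692 × 10^6 ft³.
Runoff depth d = V / A = 0.6924 in.
C = d / P = 0.6924 / 1.06 = 0.65.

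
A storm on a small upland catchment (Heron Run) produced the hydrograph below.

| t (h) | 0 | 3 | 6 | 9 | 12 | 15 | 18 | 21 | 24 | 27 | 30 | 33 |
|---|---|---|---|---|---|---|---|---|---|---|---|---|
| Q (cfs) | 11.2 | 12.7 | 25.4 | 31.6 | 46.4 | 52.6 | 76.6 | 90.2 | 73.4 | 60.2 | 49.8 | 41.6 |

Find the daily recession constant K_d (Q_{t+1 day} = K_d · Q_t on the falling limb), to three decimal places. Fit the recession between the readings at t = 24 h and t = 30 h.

K_d ≈ 0.212

Between t = 24 h and t = 30 h the flow falls from 73.4 to 49.8 cfs over 2×3 h = 6 h.
Per-interval ratio K = (49.8/73.4)^(1/2) = 0.8237; K_d = K^(24/3) = 0.212.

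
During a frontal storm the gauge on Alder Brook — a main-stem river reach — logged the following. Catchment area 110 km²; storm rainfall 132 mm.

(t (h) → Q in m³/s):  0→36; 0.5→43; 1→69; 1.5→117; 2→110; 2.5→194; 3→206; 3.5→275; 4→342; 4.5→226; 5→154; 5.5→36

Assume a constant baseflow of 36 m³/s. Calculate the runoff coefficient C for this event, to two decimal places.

C ≈ 0.17

ΣQ_DR = 1376 m³/s; V = ΣQ_DR·Δt = 2.477 × 10^6 m³.
Runoff depth d = V / A = 22.52 mm.
C = d / P = 22.52 / 132 = 0.17.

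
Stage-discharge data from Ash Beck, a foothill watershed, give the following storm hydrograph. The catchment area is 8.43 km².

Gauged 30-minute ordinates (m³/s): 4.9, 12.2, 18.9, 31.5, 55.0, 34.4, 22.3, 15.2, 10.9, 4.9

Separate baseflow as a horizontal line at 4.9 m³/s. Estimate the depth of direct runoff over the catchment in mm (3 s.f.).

d ≈ 34.4 mm

Direct runoff: 0.0, 7.3, 14.0, 26.6, 50.1, 29.5, 17.4, 10.3, 6.0, 0.0 m³/s; ΣQ_DR = 161.2 m³/s.
V = ΣQ_DR · Δt = 161.2 × 1800 s = 2.902 × 10^5 m³.
Over A = 8.43 km², depth = V / A = 34.4 mm.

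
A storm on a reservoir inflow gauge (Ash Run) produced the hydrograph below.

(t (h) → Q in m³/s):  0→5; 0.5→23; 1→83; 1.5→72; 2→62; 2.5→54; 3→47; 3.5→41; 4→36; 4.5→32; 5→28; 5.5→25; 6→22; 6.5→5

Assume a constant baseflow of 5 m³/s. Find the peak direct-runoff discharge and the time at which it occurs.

Q_p = 78.0 m³/s at t = 1 h

Subtracting baseflow gives direct-runoff ordinates: 0.0, 18.0, 78.0, 67.0, 57.0, 49.0, 42.0, 36.0, 31.0, 27.0, 23.0, 20.0, 17.0, 0.0 m³/s.
The maximum is 78.0 m³/s, occurring at the reading for t = 1 h.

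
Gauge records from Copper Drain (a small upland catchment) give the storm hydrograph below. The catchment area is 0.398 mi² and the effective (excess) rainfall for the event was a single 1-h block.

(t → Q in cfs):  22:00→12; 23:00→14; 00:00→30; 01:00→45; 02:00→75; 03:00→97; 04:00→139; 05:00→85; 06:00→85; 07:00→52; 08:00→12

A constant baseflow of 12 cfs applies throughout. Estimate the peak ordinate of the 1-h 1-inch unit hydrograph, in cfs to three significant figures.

Direct runoff: 0.0, 2.0, 18.0, 33.0, 63.0, 85.0, 127.0, 73.0, 73.0, 40.0, 0.0 cfs; ΣQ_DR = 514.0 cfs, peak = 127.0 cfs.
Runoff depth d = ΣQ_DR·Δt / A = 514.0 × 3600 / (0.398 mi²) = 2.001 in.
The 1-inch UH is the DRH scaled by (1 in)/d, so U_p = 127.0 × 1/2.001 = 63.5 cfs.

U_p ≈ 63.5 cfs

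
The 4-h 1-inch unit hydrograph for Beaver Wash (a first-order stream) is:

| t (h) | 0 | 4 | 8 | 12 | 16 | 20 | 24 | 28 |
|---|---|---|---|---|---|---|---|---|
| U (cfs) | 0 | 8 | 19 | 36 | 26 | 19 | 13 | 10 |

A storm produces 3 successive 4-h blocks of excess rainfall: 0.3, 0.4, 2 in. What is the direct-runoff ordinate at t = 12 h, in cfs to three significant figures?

By discrete convolution, Q_j = Σ (P_i / 1 in) · U_{j−i}.
At t = 12 h (j=3): Q = (0.3/1)·36 + (0.4/1)·19 + (2/1)·8 = 34.4 cfs.

Q ≈ 34.4 cfs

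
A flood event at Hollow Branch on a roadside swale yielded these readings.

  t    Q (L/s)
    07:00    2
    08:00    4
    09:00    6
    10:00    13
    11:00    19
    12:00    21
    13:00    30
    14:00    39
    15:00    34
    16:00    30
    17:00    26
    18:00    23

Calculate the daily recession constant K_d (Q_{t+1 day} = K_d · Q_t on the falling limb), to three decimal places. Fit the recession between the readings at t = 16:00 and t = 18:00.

Between t = 16:00 and t = 18:00 the flow falls from 30 to 23 L/s over 2×1 h = 2 h.
Per-interval ratio K = (23/30)^(1/2) = 0.8756; K_d = K^(24/1) = 0.041.

K_d ≈ 0.041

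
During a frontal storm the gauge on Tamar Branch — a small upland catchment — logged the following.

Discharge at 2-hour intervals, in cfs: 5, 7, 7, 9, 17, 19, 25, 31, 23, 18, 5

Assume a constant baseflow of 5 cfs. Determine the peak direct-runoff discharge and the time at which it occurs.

Q_p = 26.0 cfs at t = 14 h

Subtracting baseflow gives direct-runoff ordinates: 0.0, 2.0, 2.0, 4.0, 12.0, 14.0, 20.0, 26.0, 18.0, 13.0, 0.0 cfs.
The maximum is 26.0 cfs, occurring at the reading for t = 14 h.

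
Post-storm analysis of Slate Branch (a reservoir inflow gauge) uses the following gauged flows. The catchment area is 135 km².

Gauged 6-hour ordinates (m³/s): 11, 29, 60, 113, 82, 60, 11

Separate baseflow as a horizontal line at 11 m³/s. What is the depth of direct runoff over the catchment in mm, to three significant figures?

Direct runoff: 0.0, 18.0, 49.0, 102.0, 71.0, 49.0, 0.0 m³/s; ΣQ_DR = 289.0 m³/s.
V = ΣQ_DR · Δt = 289.0 × 21600 s = 6.242 × 10^6 m³.
Over A = 135 km², depth = V / A = 46.2 mm.

d ≈ 46.2 mm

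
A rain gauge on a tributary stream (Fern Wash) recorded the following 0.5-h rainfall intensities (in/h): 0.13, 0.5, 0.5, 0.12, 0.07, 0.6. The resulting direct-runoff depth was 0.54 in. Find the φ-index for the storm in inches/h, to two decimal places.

φ ≈ 0.17 in/h

Only the 3 blocks with intensity above φ contribute runoff: 0.5, 0.5, 0.6 in/h.
Σ(I−φ)·Δt = d  ⇒  (0.5+0.5+0.6 − 3φ)·0.5 = 0.54
φ = (1.600 − 0.54/0.5) / 3 = 0.17 in/h.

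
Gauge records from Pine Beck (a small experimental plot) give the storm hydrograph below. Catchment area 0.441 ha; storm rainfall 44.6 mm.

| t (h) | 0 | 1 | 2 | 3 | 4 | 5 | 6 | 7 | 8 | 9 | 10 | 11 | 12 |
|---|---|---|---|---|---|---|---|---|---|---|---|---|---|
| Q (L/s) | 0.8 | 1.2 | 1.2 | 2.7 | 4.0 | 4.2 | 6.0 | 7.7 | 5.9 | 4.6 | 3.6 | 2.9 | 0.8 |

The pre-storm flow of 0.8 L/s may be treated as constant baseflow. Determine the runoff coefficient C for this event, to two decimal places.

ΣQ_DR = 35.20 L/s; V = ΣQ_DR·Δt = 1.267 × 10^5 L.
Runoff depth d = V / A = 28.73 mm.
C = d / P = 28.73 / 44.6 = 0.64.

C ≈ 0.64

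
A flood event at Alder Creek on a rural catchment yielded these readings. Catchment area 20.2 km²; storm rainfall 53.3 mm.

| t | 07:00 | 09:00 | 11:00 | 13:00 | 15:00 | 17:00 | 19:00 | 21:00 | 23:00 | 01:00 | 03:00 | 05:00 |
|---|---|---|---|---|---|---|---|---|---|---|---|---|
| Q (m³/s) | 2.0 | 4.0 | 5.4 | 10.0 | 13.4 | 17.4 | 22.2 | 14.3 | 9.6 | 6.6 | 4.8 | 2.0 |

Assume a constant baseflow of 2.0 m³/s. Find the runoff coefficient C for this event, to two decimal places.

C ≈ 0.59

ΣQ_DR = 87.70 m³/s; V = ΣQ_DR·Δt = 6.314 × 10^5 m³.
Runoff depth d = V / A = 31.26 mm.
C = d / P = 31.26 / 53.3 = 0.59.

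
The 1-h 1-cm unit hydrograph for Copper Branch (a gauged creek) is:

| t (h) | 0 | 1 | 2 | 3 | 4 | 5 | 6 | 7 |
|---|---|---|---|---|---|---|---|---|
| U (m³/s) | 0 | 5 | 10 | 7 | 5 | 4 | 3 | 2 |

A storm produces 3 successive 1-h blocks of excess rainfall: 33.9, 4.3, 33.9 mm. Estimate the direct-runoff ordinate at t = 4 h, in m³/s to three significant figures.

Q ≈ 53.9 m³/s

By discrete convolution, Q_j = Σ (P_i / 10 mm) · U_{j−i}.
At t = 4 h (j=4): Q = (33.9/10)·5 + (4.3/10)·7 + (33.9/10)·10 = 53.9 m³/s.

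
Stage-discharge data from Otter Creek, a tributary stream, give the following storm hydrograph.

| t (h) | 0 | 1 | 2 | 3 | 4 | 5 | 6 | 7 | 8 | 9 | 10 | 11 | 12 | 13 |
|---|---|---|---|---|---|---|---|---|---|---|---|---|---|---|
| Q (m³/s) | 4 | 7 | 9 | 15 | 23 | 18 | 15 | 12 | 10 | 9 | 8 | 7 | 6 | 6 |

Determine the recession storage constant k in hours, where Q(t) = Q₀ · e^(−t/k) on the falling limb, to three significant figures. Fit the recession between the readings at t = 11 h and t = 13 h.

k ≈ 13.0 h

On the falling limb, Q drops from 7 to 6 m³/s between t = 11 h and t = 13 h (Δt = 2 h).
k = −Δt / ln(Q₂/Q₁) = −2 / ln(6/7) = 13.0 h.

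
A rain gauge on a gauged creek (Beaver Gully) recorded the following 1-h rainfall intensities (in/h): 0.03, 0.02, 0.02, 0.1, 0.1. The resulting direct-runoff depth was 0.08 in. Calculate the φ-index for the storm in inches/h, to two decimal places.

Only the 2 blocks with intensity above φ contribute runoff: 0.1, 0.1 in/h.
Σ(I−φ)·Δt = d  ⇒  (0.1+0.1 − 2φ)·1 = 0.08
φ = (0.2000 − 0.08/1) / 2 = 0.06 in/h.

φ ≈ 0.06 in/h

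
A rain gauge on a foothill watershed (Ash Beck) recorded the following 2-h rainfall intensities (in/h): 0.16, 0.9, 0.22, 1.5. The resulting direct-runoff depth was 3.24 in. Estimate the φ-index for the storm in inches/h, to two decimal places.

Only the 2 blocks with intensity above φ contribute runoff: 0.9, 1.5 in/h.
Σ(I−φ)·Δt = d  ⇒  (0.9+1.5 − 2φ)·2 = 3.24
φ = (2.400 − 3.24/2) / 2 = 0.39 in/h.

φ ≈ 0.39 in/h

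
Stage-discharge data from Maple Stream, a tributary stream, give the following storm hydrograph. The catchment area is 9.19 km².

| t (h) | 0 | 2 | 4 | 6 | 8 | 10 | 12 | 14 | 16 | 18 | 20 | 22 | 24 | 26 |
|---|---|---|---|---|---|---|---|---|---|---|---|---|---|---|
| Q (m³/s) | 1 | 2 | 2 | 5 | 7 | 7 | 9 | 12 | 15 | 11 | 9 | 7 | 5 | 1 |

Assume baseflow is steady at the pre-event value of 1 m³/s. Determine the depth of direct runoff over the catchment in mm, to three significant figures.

Direct runoff: 0.0, 1.0, 1.0, 4.0, 6.0, 6.0, 8.0, 11.0, 14.0, 10.0, 8.0, 6.0, 4.0, 0.0 m³/s; ΣQ_DR = 79.00 m³/s.
V = ΣQ_DR · Δt = 79.00 × 7200 s = 5.688 × 10^5 m³.
Over A = 9.19 km², depth = V / A = 61.9 mm.

d ≈ 61.9 mm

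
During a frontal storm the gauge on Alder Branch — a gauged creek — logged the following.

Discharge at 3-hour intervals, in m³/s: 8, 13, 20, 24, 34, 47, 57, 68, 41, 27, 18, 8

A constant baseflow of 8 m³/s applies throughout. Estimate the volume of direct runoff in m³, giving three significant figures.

V ≈ 2.91 × 10^6 m³

Direct-runoff ordinates (Q − Q_b): 0.0, 5.0, 12.0, 16.0, 26.0, 39.0, 49.0, 60.0, 33.0, 19.0, 10.0, 0.0 m³/s.
ΣQ_DR = 269.0 m³/s.
With Δt = 3 h = 10800 s, V = ΣQ_DR · Δt = 269.0 × 10800 = 2.91 × 10^6 m³.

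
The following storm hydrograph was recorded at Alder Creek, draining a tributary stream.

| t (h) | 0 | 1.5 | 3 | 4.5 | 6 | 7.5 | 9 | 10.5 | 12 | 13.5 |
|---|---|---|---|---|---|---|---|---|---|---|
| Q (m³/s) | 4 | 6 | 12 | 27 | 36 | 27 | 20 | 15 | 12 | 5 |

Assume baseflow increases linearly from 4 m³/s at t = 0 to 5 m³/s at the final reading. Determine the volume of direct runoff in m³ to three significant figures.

Direct-runoff ordinates (Q − Q_b): 0.00, 1.89, 7.78, 22.67, 31.56, 22.44, 15.33, 10.22, 7.11, 0.00 m³/s.
ΣQ_DR = 119.0 m³/s.
With Δt = 1.5 h = 5400 s, V = ΣQ_DR · Δt = 119.0 × 5400 = 6.43 × 10^5 m³.

V ≈ 6.43 × 10^5 m³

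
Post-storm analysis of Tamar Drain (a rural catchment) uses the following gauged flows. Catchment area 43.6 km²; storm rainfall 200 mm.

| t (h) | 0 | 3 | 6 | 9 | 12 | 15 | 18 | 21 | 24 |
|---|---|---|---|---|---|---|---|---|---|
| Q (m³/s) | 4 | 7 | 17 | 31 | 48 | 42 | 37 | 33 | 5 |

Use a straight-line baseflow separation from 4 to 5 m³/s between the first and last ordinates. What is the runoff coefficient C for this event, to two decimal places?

ΣQ_DR = 183.5 m³/s; V = ΣQ_DR·Δt = 1.982 × 10^6 m³.
Runoff depth d = V / A = 45.45 mm.
C = d / P = 45.45 / 200 = 0.23.

C ≈ 0.23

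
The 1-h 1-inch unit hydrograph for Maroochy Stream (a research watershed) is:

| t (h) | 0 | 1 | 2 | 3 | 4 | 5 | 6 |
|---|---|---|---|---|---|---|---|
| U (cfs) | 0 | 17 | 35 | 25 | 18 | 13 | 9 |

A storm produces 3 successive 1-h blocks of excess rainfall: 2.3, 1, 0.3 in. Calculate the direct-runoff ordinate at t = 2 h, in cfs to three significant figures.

By discrete convolution, Q_j = Σ (P_i / 1 in) · U_{j−i}.
At t = 2 h (j=2): Q = (2.3/1)·35 + (1/1)·17 + (0.3/1)·0 = 97.5 cfs.

Q ≈ 97.5 cfs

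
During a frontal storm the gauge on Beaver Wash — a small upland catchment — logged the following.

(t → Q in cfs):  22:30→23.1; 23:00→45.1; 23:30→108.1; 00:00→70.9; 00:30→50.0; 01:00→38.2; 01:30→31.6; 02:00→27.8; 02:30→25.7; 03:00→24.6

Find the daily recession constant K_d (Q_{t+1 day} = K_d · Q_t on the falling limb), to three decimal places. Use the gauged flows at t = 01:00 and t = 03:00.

Between t = 01:00 and t = 03:00 the flow falls from 38.2 to 24.6 cfs over 4×0.5 h = 2 h.
Per-interval ratio K = (24.6/38.2)^(1/4) = 0.8958; K_d = K^(24/0.5) = 0.005.

K_d ≈ 0.005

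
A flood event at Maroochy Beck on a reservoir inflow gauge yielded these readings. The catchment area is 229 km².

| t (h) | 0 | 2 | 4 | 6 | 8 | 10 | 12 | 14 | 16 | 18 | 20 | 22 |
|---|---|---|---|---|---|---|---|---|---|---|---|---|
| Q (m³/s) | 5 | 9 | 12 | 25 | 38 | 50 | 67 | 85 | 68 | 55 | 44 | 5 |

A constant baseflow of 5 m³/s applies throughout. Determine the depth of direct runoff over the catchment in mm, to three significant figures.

Direct runoff: 0.0, 4.0, 7.0, 20.0, 33.0, 45.0, 62.0, 80.0, 63.0, 50.0, 39.0, 0.0 m³/s; ΣQ_DR = 403.0 m³/s.
V = ΣQ_DR · Δt = 403.0 × 7200 s = 2.902 × 10^6 m³.
Over A = 229 km², depth = V / A = 12.7 mm.

d ≈ 12.7 mm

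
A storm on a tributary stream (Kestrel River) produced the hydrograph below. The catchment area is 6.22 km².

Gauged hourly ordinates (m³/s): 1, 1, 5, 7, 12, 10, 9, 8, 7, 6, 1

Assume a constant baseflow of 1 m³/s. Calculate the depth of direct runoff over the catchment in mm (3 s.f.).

d ≈ 32.4 mm

Direct runoff: 0.0, 0.0, 4.0, 6.0, 11.0, 9.0, 8.0, 7.0, 6.0, 5.0, 0.0 m³/s; ΣQ_DR = 56.00 m³/s.
V = ΣQ_DR · Δt = 56.00 × 3600 s = 2.016 × 10^5 m³.
Over A = 6.22 km², depth = V / A = 32.4 mm.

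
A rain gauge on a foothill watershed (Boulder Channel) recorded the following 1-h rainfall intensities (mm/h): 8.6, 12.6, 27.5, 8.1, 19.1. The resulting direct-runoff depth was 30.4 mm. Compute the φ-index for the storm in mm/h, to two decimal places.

Only the 3 blocks with intensity above φ contribute runoff: 12.6, 27.5, 19.1 mm/h.
Σ(I−φ)·Δt = d  ⇒  (12.6+27.5+19.1 − 3φ)·1 = 30.4
φ = (59.20 − 30.4/1) / 3 = 9.60 mm/h.

φ ≈ 9.60 mm/h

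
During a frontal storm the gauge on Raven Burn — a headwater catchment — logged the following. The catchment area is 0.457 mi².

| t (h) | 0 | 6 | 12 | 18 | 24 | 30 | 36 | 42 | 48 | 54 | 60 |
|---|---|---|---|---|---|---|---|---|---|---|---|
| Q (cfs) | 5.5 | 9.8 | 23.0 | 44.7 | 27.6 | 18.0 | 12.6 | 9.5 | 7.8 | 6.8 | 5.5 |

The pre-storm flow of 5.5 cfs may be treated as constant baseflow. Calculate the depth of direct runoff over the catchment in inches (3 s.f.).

Direct runoff: 0.0, 4.3, 17.5, 39.2, 22.1, 12.5, 7.1, 4.0, 2.3, 1.3, 0.0 cfs; ΣQ_DR = 110.3 cfs.
V = ΣQ_DR · Δt = 110.3 × 21600 s = 2.382 × 10^6 ft³.
Over A = 0.457 mi², depth = V / A = 2.24 in.

d ≈ 2.24 in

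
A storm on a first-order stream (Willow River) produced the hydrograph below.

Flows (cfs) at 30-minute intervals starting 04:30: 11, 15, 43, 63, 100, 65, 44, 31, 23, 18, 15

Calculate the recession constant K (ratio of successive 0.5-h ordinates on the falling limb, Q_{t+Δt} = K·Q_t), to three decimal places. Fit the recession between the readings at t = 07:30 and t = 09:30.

K ≈ 0.764

Using the recession-limb readings at t = 07:30 and t = 09:30: Q falls from 44 to 15 cfs over 4 intervals.
K = (Q₂/Q₁)^(1/4) = (15/44)^(1/4) = 0.764.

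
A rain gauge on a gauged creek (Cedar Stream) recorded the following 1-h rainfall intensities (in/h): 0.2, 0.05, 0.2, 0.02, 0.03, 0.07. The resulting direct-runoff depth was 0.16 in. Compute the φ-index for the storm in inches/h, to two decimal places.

φ ≈ 0.12 in/h

Only the 2 blocks with intensity above φ contribute runoff: 0.2, 0.2 in/h.
Σ(I−φ)·Δt = d  ⇒  (0.2+0.2 − 2φ)·1 = 0.16
φ = (0.4000 − 0.16/1) / 2 = 0.12 in/h.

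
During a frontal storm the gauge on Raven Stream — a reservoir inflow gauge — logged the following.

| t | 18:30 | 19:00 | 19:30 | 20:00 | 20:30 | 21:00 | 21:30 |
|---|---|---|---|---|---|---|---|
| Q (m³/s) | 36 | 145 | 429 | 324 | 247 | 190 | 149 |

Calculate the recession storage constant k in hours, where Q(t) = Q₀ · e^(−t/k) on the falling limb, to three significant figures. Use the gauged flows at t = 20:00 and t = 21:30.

k ≈ 1.93 h

On the falling limb, Q drops from 324 to 149 m³/s between t = 20:00 and t = 21:30 (Δt = 1.5 h).
k = −Δt / ln(Q₂/Q₁) = −1.5 / ln(149/324) = 1.93 h.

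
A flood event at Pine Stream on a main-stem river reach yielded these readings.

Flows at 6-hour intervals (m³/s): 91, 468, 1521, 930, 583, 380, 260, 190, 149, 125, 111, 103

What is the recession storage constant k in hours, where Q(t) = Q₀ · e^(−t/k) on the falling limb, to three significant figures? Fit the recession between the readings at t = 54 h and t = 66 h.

On the falling limb, Q drops from 125 to 103 m³/s between t = 54 h and t = 66 h (Δt = 12 h).
k = −Δt / ln(Q₂/Q₁) = −12 / ln(103/125) = 62.0 h.

k ≈ 62.0 h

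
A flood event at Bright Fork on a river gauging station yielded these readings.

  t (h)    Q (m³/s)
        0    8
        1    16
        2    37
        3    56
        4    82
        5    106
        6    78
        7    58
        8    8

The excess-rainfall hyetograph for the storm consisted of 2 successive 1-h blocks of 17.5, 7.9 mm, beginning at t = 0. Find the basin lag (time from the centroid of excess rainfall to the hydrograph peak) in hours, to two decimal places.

t_L ≈ 4.19 h

Centroid of excess rainfall: t_c = Σ P_i·t̄_i / ΣP_i = 0.8110 h (block centres at 0.5, 1.5 h).
Hydrograph peak occurs at t = 5 h, so basin lag t_L = 5 − 0.8110 = 4.19 h.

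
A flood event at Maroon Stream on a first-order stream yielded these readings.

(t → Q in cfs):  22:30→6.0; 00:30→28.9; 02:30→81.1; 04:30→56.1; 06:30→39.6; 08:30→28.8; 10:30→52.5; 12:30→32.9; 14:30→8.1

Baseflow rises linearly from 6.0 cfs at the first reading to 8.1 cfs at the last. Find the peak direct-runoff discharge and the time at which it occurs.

Subtracting baseflow gives direct-runoff ordinates: 0.00, 22.64, 74.58, 49.31, 32.55, 21.49, 44.92, 25.06, 0.00 cfs.
The maximum is 74.58 cfs, occurring at the reading for t = 02:30.

Q_p = 74.58 cfs at t = 02:30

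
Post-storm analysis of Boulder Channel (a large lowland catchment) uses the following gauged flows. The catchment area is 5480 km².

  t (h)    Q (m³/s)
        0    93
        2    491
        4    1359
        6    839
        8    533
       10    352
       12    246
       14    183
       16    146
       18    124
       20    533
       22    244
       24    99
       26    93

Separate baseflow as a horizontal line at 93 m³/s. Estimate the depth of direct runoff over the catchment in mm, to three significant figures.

Direct runoff: 0.0, 398.0, 1266.0, 746.0, 440.0, 259.0, 153.0, 90.0, 53.0, 31.0, 440.0, 151.0, 6.0, 0.0 m³/s; ΣQ_DR = 4033 m³/s.
V = ΣQ_DR · Δt = 4033 × 7200 s = 2.904 × 10^7 m³.
Over A = 5480 km², depth = V / A = 5.30 mm.

d ≈ 5.30 mm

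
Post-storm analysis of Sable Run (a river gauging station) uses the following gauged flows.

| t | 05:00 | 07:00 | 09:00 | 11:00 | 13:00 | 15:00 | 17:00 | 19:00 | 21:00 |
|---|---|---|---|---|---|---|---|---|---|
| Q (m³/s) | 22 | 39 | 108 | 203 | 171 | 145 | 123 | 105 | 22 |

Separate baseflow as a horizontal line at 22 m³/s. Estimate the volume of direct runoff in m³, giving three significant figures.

V ≈ 5.33 × 10^6 m³

Direct-runoff ordinates (Q − Q_b): 0.0, 17.0, 86.0, 181.0, 149.0, 123.0, 101.0, 83.0, 0.0 m³/s.
ΣQ_DR = 740.0 m³/s.
With Δt = 2 h = 7200 s, V = ΣQ_DR · Δt = 740.0 × 7200 = 5.33 × 10^6 m³.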